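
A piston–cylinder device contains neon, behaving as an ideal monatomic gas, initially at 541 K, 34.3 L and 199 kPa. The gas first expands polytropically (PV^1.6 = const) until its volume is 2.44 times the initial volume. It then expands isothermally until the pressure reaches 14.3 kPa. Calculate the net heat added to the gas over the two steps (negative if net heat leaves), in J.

n = P₁V₁/(RT₁) = 199×34.3/(8.314×541) = 1.52 mol.
Step 1 — Polytropic n=1.6: T₂ = T₁(V₁/V₂)^(n−1) = 541×(0.410)^0.60 = 317 K; P₂ = P₁(V₁/V₂)^n = 47.8 kPa.
W = (P₁V₁−P₂V₂)/(n−1) = (199×34.3−47.8×83.7)/0.60 = 4710 J.
ΔU = nCvΔT = 1.52×12.5×(317−541) = -4240 J.
Q = ΔU + W = 471 J.
State after step 1: P = 47.8 kPa, V = 83.7 L, T = 317 K.
Step 2 — Isothermal: T stays 317 K; PV = const ⇒ V₂ = 279 L, P₂ = 14.3 kPa.
ΔU = 0 (ideal gas, T constant).
W = nRT ln(V₂/V₁) = 1.52×8.314×317×ln(3.34) = 4820 J.
Q = ΔU + W = 4820 J.
Net over both steps: W = 9530 J, Q = 5290 J, ΔU = -4240 J.

5290 J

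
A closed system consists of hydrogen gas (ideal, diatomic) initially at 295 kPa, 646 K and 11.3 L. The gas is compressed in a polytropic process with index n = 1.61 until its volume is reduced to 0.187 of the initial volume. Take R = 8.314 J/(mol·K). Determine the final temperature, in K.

Polytropic n=1.61: T₂ = T₁(V₁/V₂)^(n−1) = 646×(5.35)^0.61 = 1800 K; P₂ = P₁(V₁/V₂)^n = 4390 kPa.

1800 K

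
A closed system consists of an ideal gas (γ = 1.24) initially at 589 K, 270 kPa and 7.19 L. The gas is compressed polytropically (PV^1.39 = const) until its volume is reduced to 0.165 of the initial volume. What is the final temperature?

Polytropic n=1.39: T₂ = T₁(V₁/V₂)^(n−1) = 589×(6.06)^0.39 = 1190 K; P₂ = P₁(V₁/V₂)^n = 3300 kPa.

1190 K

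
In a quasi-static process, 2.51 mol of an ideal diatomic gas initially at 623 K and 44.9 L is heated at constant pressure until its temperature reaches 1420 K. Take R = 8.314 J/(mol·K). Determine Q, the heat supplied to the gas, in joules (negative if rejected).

58200 J

P₁ = nRT₁/V₁ = 2.51×8.314×623/44.9 = 290 kPa.
Isobaric: P stays 290 kPa; V/T = const ⇒ T₂ = 1420 K, V₂ = 102 L.
W = PΔV = 290×(102−44.9) kPa·L = 16600 J.
ΔU = nCvΔT = 2.51×20.8×(1420−623) = 41600 J.
Q = ΔU + W = nCpΔT = 58200 J.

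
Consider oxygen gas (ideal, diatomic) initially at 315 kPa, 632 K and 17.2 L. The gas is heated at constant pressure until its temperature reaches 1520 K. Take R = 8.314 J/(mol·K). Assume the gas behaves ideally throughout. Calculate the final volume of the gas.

41.4 L

Isobaric: P stays 315 kPa; V/T = const ⇒ T₂ = 1520 K, V₂ = 41.4 L.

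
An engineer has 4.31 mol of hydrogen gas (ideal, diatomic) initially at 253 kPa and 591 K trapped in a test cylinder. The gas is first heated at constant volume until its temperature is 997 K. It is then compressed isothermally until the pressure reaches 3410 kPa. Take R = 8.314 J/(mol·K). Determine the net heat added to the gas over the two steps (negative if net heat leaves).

-37900 J

V₁ = nRT₁/P₁ = 4.31×8.314×591/253 = 83.7 L.
Step 1 — Isochoric: V stays 83.7 L; P/T = const ⇒ T₂ = 997 K, P₂ = 427 kPa.
W = 0 (no volume change).
ΔU = nCvΔT = 4.31×20.8×(997−591) = 36400 J.
Q = ΔU = 36400 J.
State after step 1: P = 427 kPa, V = 83.7 L, T = 997 K.
Step 2 — Isothermal: T stays 997 K; PV = const ⇒ V₂ = 10.5 L, P₂ = 3410 kPa.
ΔU = 0 (ideal gas, T constant).
W = nRT ln(V₂/V₁) = 4.31×8.314×997×ln(0.125) = -74200 J.
Q = ΔU + W = -74200 J.
Net over both steps: W = -74200 J, Q = -37900 J, ΔU = 36400 J.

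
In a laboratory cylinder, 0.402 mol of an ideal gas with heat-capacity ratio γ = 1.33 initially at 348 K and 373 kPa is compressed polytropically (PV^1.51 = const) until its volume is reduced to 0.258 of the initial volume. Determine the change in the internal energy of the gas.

3510 J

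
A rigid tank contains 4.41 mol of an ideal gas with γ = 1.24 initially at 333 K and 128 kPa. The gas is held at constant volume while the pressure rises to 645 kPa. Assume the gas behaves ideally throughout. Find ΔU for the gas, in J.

205000 J

V₁ = nRT₁/P₁ = 4.41×8.314×333/128 = 95.4 L.
Isochoric: V stays 95.4 L; P/T = const ⇒ T₂ = 1680 K, P₂ = 645 kPa.
For an ideal gas ΔU = nCvΔT with Cv = R/(γ−1) = 34.6 J/(mol·K).
ΔU = 4.41×34.6×(1680−333) = 205000 J.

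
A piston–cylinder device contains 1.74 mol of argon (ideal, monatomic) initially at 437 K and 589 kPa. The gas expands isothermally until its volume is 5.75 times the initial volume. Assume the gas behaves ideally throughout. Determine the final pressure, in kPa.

102 kPa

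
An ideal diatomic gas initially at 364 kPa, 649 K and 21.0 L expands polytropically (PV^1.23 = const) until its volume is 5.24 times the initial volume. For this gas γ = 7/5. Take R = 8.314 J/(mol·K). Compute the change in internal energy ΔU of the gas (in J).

-6050 J

n = P₁V₁/(RT₁) = 364×21.0/(8.314×649) = 1.42 mol.
Polytropic n=1.23: T₂ = T₁(V₁/V₂)^(n−1) = 649×(0.191)^0.23 = 443 K; P₂ = P₁(V₁/V₂)^n = 47.5 kPa.
For an ideal gas ΔU = nCvΔT with Cv = (5/2)R = 20.8 J/(mol·K).
ΔU = 1.42×20.8×(443−649) = -6050 J.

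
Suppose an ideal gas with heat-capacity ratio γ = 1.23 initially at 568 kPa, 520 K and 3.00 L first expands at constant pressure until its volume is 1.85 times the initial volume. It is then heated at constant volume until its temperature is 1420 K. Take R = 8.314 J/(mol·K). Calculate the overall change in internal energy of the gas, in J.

n = P₁V₁/(RT₁) = 568×3.00/(8.314×520) = 0.394 mol.
Step 1 — Isobaric: P stays 568 kPa; V/T = const ⇒ T₂ = 962 K, V₂ = 5.55 L.
W = PΔV = 568×(5.55−3.00) kPa·L = 1450 J.
ΔU = nCvΔT = 0.394×36.1×(962−520) = 6300 J.
Q = ΔU + W = nCpΔT = 7750 J.
State after step 1: P = 568 kPa, V = 5.55 L, T = 962 K.
Step 2 — Isochoric: V stays 5.55 L; P/T = const ⇒ T₂ = 1420 K, P₂ = 838 kPa.
W = 0 (no volume change).
ΔU = nCvΔT = 0.394×36.1×(1420−962) = 6530 J.
Q = ΔU = 6530 J.
Net over both steps: W = 1450 J, Q = 14300 J, ΔU = 12800 J.

12800 J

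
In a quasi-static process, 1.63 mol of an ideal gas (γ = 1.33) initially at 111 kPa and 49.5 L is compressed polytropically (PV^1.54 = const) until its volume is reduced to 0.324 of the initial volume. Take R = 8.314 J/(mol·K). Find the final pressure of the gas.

630 kPa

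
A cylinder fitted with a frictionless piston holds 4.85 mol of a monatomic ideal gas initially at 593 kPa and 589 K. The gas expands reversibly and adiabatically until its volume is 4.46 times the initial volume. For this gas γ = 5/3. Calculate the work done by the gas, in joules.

22500 J

V₁ = nRT₁/P₁ = 4.85×8.314×589/593 = 40.1 L.
Adiabatic: TV^(γ−1) = const ⇒ T₂ = 589×(0.224)^0.667 = 217 K; PV^γ = const ⇒ P₂ = 49.1 kPa.
ΔU = nCvΔT = 4.85×12.5×(217−589) = -22500 J.
Q = 0 for an adiabatic process, so W = −ΔU = 22500 J.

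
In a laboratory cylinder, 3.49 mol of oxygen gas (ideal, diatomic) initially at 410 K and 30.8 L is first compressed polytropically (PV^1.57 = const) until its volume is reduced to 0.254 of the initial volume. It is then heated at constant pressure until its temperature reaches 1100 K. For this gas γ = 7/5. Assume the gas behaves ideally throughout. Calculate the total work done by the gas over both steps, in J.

-18800 J

P₁ = nRT₁/V₁ = 3.49×8.314×410/30.8 = 386 kPa.
Step 1 — Polytropic n=1.57: T₂ = T₁(V₁/V₂)^(n−1) = 410×(3.94)^0.57 = 895 K; P₂ = P₁(V₁/V₂)^n = 3320 kPa.
W = (P₁V₁−P₂V₂)/(n−1) = (386×30.8−3320×7.82)/0.57 = -24700 J.
ΔU = nCvΔT = 3.49×20.8×(895−410) = 35200 J.
Q = ΔU + W = 10500 J.
State after step 1: P = 3320 kPa, V = 7.82 L, T = 895 K.
Step 2 — Isobaric: P stays 3320 kPa; V/T = const ⇒ T₂ = 1100 K, V₂ = 9.61 L.
W = PΔV = 3320×(9.61−7.82) kPa·L = 5940 J.
ΔU = nCvΔT = 3.49×20.8×(1100−895) = 14800 J.
Q = ΔU + W = nCpΔT = 20800 J.
Net over both steps: W = -18800 J, Q = 31300 J, ΔU = 50100 J.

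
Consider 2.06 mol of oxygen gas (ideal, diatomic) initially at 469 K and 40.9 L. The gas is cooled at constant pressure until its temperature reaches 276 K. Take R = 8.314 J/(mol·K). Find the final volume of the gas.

24.1 L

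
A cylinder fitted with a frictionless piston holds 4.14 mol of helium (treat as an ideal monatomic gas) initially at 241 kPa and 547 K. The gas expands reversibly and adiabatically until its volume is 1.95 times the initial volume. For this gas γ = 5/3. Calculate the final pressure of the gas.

79.2 kPa

V₁ = nRT₁/P₁ = 4.14×8.314×547/241 = 78.1 L.
Adiabatic: TV^(γ−1) = const ⇒ T₂ = 547×(0.513)^0.667 = 350 K; PV^γ = const ⇒ P₂ = 79.2 kPa.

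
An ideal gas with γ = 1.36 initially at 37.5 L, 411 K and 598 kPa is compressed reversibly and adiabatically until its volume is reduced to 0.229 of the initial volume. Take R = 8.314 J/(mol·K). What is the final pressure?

4440 kPa

Adiabatic: TV^(γ−1) = const ⇒ T₂ = 411×(4.37)^0.360 = 699 K; PV^γ = const ⇒ P₂ = 4440 kPa.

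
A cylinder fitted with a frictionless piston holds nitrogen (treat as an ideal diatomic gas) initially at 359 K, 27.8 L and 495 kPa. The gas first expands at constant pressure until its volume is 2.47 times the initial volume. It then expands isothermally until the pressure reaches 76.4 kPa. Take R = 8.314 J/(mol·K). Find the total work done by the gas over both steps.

n = P₁V₁/(RT₁) = 495×27.8/(8.314×359) = 4.61 mol.
Step 1 — Isobaric: P stays 495 kPa; V/T = const ⇒ T₂ = 887 K, V₂ = 68.7 L.
W = PΔV = 495×(68.7−27.8) kPa·L = 20200 J.
ΔU = nCvΔT = 4.61×20.8×(887−359) = 50600 J.
Q = ΔU + W = nCpΔT = 70800 J.
State after step 1: P = 495 kPa, V = 68.7 L, T = 887 K.
Step 2 — Isothermal: T stays 887 K; PV = const ⇒ V₂ = 445 L, P₂ = 76.4 kPa.
ΔU = 0 (ideal gas, T constant).
W = nRT ln(V₂/V₁) = 4.61×8.314×887×ln(6.48) = 63500 J.
Q = ΔU + W = 63500 J.
Net over both steps: W = 83700 J, Q = 134000 J, ΔU = 50600 J.

83700 J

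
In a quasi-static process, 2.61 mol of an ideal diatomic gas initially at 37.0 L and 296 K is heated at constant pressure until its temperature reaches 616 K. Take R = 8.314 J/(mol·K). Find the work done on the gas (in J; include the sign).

-6940 J

P₁ = nRT₁/V₁ = 2.61×8.314×296/37.0 = 174 kPa.
Isobaric: P stays 174 kPa; V/T = const ⇒ T₂ = 616 K, V₂ = 77.0 L.
W = PΔV = 174×(77.0−37.0) kPa·L = 6940 J.
Work done on the gas = −W_by = -6940 J.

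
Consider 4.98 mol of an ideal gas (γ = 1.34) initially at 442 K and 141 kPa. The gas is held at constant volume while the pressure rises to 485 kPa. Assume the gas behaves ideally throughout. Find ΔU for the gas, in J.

131000 J

V₁ = nRT₁/P₁ = 4.98×8.314×442/141 = 130 L.
Isochoric: V stays 130 L; P/T = const ⇒ T₂ = 1520 K, P₂ = 485 kPa.
For an ideal gas ΔU = nCvΔT with Cv = R/(γ−1) = 24.5 J/(mol·K).
ΔU = 4.98×24.5×(1520−442) = 131000 J.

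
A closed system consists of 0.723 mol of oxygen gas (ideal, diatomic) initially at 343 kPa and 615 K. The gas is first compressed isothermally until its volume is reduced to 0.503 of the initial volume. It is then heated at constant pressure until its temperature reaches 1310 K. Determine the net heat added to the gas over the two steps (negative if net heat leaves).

V₁ = nRT₁/P₁ = 0.723×8.314×615/343 = 10.8 L.
Step 1 — Isothermal: T stays 615 K; PV = const ⇒ V₂ = 5.42 L, P₂ = 682 kPa.
ΔU = 0 (ideal gas, T constant).
W = nRT ln(V₂/V₁) = 0.723×8.314×615×ln(0.503) = -2540 J.
Q = ΔU + W = -2540 J.
State after step 1: P = 682 kPa, V = 5.42 L, T = 615 K.
Step 2 — Isobaric: P stays 682 kPa; V/T = const ⇒ T₂ = 1310 K, V₂ = 11.5 L.
W = PΔV = 682×(11.5−5.42) kPa·L = 4180 J.
ΔU = nCvΔT = 0.723×20.8×(1310−615) = 10400 J.
Q = ΔU + W = nCpΔT = 14600 J.
Net over both steps: W = 1640 J, Q = 12100 J, ΔU = 10400 J.

12100 J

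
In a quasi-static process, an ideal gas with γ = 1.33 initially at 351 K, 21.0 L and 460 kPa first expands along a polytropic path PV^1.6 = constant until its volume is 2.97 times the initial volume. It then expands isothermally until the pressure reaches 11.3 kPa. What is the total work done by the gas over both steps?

17600 J

n = P₁V₁/(RT₁) = 460×21.0/(8.314×351) = 3.31 mol.
Step 1 — Polytropic n=1.6: T₂ = T₁(V₁/V₂)^(n−1) = 351×(0.337)^0.60 = 183 K; P₂ = P₁(V₁/V₂)^n = 80.6 kPa.
W = (P₁V₁−P₂V₂)/(n−1) = (460×21.0−80.6×62.4)/0.60 = 7720 J.
ΔU = nCvΔT = 3.31×25.2×(183−351) = -14000 J.
Q = ΔU + W = -6320 J.
State after step 1: P = 80.6 kPa, V = 62.4 L, T = 183 K.
Step 2 — Isothermal: T stays 183 K; PV = const ⇒ V₂ = 445 L, P₂ = 11.3 kPa.
ΔU = 0 (ideal gas, T constant).
W = nRT ln(V₂/V₁) = 3.31×8.314×183×ln(7.13) = 9880 J.
Q = ΔU + W = 9880 J.
Net over both steps: W = 17600 J, Q = 3560 J, ΔU = -14000 J.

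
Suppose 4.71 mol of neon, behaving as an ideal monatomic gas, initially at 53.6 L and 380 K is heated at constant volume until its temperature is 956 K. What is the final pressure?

698 kPa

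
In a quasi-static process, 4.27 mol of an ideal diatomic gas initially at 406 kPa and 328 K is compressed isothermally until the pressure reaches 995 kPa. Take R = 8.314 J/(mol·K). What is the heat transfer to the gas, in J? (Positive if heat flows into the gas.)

-10400 J

V₁ = nRT₁/P₁ = 4.27×8.314×328/406 = 28.7 L.
Isothermal: T stays 328 K; PV = const ⇒ V₂ = 11.7 L, P₂ = 995 kPa.
ΔU = 0 (ideal gas, T constant).
W = nRT ln(V₂/V₁) = 4.27×8.314×328×ln(0.408) = -10400 J.
Q = ΔU + W = -10400 J.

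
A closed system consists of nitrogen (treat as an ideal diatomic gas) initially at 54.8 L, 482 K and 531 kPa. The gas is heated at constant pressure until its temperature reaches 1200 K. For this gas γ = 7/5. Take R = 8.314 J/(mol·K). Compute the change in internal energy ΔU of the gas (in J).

108000 J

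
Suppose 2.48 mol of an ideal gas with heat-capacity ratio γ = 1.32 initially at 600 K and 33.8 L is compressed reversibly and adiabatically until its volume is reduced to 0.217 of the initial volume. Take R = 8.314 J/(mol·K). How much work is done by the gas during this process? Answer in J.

P₁ = nRT₁/V₁ = 2.48×8.314×600/33.8 = 366 kPa.
Adiabatic: TV^(γ−1) = const ⇒ T₂ = 600×(4.61)^0.320 = 978 K; PV^γ = const ⇒ P₂ = 2750 kPa.
ΔU = nCvΔT = 2.48×26.0×(978−600) = 24400 J.
Q = 0 for an adiabatic process, so W = −ΔU = -24400 J.

-24400 J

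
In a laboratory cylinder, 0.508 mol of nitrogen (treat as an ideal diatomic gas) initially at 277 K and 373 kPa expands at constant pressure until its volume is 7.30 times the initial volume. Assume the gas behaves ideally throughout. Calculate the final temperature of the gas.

V₁ = nRT₁/P₁ = 0.508×8.314×277/373 = 3.14 L.
Isobaric: P stays 373 kPa; V/T = const ⇒ T₂ = 2020 K, V₂ = 22.9 L.

2020 K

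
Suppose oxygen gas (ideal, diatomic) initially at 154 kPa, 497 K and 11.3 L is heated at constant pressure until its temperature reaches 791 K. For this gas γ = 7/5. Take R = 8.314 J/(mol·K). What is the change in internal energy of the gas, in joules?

n = P₁V₁/(RT₁) = 154×11.3/(8.314×497) = 0.421 mol.
Isobaric: P stays 154 kPa; V/T = const ⇒ T₂ = 791 K, V₂ = 18.0 L.
For an ideal gas ΔU = nCvΔT with Cv = (5/2)R = 20.8 J/(mol·K).
ΔU = 0.421×20.8×(791−497) = 2570 J.

2570 J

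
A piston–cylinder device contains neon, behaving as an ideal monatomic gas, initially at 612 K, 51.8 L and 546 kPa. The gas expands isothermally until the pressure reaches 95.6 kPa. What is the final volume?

Isothermal: T stays 612 K; PV = const ⇒ V₂ = 296 L, P₂ = 95.6 kPa.

296 L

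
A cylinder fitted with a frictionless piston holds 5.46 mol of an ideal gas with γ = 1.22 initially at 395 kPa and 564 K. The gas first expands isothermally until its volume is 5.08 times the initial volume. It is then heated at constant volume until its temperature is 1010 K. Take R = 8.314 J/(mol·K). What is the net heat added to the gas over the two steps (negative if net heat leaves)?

V₁ = nRT₁/P₁ = 5.46×8.314×564/395 = 64.8 L.
Step 1 — Isothermal: T stays 564 K; PV = const ⇒ V₂ = 329 L, P₂ = 77.8 kPa.
ΔU = 0 (ideal gas, T constant).
W = nRT ln(V₂/V₁) = 5.46×8.314×564×ln(5.08) = 41600 J.
Q = ΔU + W = 41600 J.
State after step 1: P = 77.8 kPa, V = 329 L, T = 564 K.
Step 2 — Isochoric: V stays 329 L; P/T = const ⇒ T₂ = 1010 K, P₂ = 139 kPa.
W = 0 (no volume change).
ΔU = nCvΔT = 5.46×37.8×(1010−564) = 92000 J.
Q = ΔU = 92000 J.
Net over both steps: W = 41600 J, Q = 134000 J, ΔU = 92000 J.

134000 J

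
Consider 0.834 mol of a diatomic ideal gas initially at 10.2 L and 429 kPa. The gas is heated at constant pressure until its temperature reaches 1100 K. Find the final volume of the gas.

T₁ = P₁V₁/(nR) = 429×10.2/(0.834×8.314) = 631 K.
Isobaric: P stays 429 kPa; V/T = const ⇒ T₂ = 1100 K, V₂ = 17.8 L.

17.8 L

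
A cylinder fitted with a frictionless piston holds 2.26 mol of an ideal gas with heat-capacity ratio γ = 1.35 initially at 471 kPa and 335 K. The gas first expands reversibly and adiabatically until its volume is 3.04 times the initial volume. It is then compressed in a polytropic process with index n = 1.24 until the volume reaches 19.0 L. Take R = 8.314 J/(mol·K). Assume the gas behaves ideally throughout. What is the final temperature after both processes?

272 K

V₁ = nRT₁/P₁ = 2.26×8.314×335/471 = 13.4 L.
Step 1 — Adiabatic: TV^(γ−1) = const ⇒ T₂ = 335×(0.329)^0.350 = 227 K; PV^γ = const ⇒ P₂ = 105 kPa.
ΔU = nCvΔT = 2.26×23.8×(227−335) = -5800 J.
Q = 0 for an adiabatic process, so W = −ΔU = 5800 J.
State after step 1: P = 105 kPa, V = 40.6 L, T = 227 K.
Step 2 — Polytropic n=1.24: T₂ = T₁(V₁/V₂)^(n−1) = 227×(2.14)^0.24 = 272 K; P₂ = P₁(V₁/V₂)^n = 269 kPa.
W = (P₁V₁−P₂V₂)/(n−1) = (105×40.6−269×19.0)/0.24 = -3560 J.
ΔU = nCvΔT = 2.26×23.8×(272−227) = 2440 J.
Q = ΔU + W = -1120 J.
Net over both steps: W = 2240 J, Q = -1120 J, ΔU = -3360 J.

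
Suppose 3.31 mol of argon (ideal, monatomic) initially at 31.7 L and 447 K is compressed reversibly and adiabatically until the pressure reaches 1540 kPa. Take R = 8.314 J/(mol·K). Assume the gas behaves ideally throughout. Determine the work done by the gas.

P₁ = nRT₁/V₁ = 3.31×8.314×447/31.7 = 388 kPa.
Adiabatic: T₂/T₁ = (P₂/P₁)^((γ−1)/γ) ⇒ T₂ = 447×(3.97)^0.400 = 776 K; V₂ = 13.9 L.
ΔU = nCvΔT = 3.31×12.5×(776−447) = 13600 J.
Q = 0 for an adiabatic process, so W = −ΔU = -13600 J.

-13600 J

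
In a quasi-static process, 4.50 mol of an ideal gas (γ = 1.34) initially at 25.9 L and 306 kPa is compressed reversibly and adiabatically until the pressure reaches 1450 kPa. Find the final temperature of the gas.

T₁ = P₁V₁/(nR) = 306×25.9/(4.50×8.314) = 212 K.
Adiabatic: T₂/T₁ = (P₂/P₁)^((γ−1)/γ) ⇒ T₂ = 212×(4.74)^0.254 = 314 K; V₂ = 8.11 L.

314 K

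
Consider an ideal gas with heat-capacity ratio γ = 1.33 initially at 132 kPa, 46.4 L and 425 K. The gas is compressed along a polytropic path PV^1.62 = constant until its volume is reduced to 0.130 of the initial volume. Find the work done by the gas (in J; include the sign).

n = P₁V₁/(RT₁) = 132×46.4/(8.314×425) = 1.73 mol.
Polytropic n=1.62: T₂ = T₁(V₁/V₂)^(n−1) = 425×(7.69)^0.62 = 1510 K; P₂ = P₁(V₁/V₂)^n = 3600 kPa.
W = (P₁V₁−P₂V₂)/(n−1) = (132×46.4−3600×6.03)/0.62 = -25100 J.

-25100 J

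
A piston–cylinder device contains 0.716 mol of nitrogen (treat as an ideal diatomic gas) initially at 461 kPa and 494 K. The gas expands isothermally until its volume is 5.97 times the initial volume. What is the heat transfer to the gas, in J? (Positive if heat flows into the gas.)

V₁ = nRT₁/P₁ = 0.716×8.314×494/461 = 6.38 L.
Isothermal: T stays 494 K; PV = const ⇒ V₂ = 38.1 L, P₂ = 77.2 kPa.
ΔU = 0 (ideal gas, T constant).
W = nRT ln(V₂/V₁) = 0.716×8.314×494×ln(5.97) = 5250 J.
Q = ΔU + W = 5250 J.

5250 J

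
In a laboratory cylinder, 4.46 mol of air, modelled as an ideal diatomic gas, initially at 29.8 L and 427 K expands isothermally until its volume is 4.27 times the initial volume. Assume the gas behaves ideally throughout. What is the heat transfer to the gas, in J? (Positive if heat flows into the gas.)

23000 J

P₁ = nRT₁/V₁ = 4.46×8.314×427/29.8 = 531 kPa.
Isothermal: T stays 427 K; PV = const ⇒ V₂ = 127 L, P₂ = 124 kPa.
ΔU = 0 (ideal gas, T constant).
W = nRT ln(V₂/V₁) = 4.46×8.314×427×ln(4.27) = 23000 J.
Q = ΔU + W = 23000 J.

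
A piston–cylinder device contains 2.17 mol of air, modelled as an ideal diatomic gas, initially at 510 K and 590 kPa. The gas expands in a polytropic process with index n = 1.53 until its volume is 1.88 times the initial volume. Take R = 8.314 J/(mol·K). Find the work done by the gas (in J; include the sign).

4940 J

V₁ = nRT₁/P₁ = 2.17×8.314×510/590 = 15.6 L.
Polytropic n=1.53: T₂ = T₁(V₁/V₂)^(n−1) = 510×(0.532)^0.53 = 365 K; P₂ = P₁(V₁/V₂)^n = 225 kPa.
W = (P₁V₁−P₂V₂)/(n−1) = (590×15.6−225×29.3)/0.53 = 4940 J.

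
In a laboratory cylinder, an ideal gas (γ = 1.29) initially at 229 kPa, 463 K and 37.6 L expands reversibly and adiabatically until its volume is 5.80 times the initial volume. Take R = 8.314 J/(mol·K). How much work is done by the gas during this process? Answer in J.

11900 J

n = P₁V₁/(RT₁) = 229×37.6/(8.314×463) = 2.24 mol.
Adiabatic: TV^(γ−1) = const ⇒ T₂ = 463×(0.172)^0.290 = 278 K; PV^γ = const ⇒ P₂ = 23.7 kPa.
ΔU = nCvΔT = 2.24×28.7×(278−463) = -11900 J.
Q = 0 for an adiabatic process, so W = −ΔU = 11900 J.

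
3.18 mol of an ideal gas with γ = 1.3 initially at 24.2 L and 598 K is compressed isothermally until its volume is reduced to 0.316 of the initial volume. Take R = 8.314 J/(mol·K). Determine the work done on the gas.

18200 J

P₁ = nRT₁/V₁ = 3.18×8.314×598/24.2 = 653 kPa.
Isothermal: T stays 598 K; PV = const ⇒ V₂ = 7.65 L, P₂ = 2070 kPa.
W = nRT ln(V₂/V₁) = 3.18×8.314×598×ln(0.316) = -18200 J.
Work done on the gas = −W_by = 18200 J.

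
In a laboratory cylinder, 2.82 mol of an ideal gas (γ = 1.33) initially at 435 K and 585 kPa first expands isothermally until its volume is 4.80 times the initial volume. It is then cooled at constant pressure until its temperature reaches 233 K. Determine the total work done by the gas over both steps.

V₁ = nRT₁/P₁ = 2.82×8.314×435/585 = 17.4 L.
Step 1 — Isothermal: T stays 435 K; PV = const ⇒ V₂ = 83.7 L, P₂ = 122 kPa.
ΔU = 0 (ideal gas, T constant).
W = nRT ln(V₂/V₁) = 2.82×8.314×435×ln(4.80) = 16000 J.
Q = ΔU + W = 16000 J.
State after step 1: P = 122 kPa, V = 83.7 L, T = 435 K.
Step 2 — Isobaric: P stays 122 kPa; V/T = const ⇒ T₂ = 233 K, V₂ = 44.8 L.
W = PΔV = 122×(44.8−83.7) kPa·L = -4740 J.
ΔU = nCvΔT = 2.82×25.2×(233−435) = -14400 J.
Q = ΔU + W = nCpΔT = -19100 J.
Net over both steps: W = 11300 J, Q = -3090 J, ΔU = -14400 J.

11300 J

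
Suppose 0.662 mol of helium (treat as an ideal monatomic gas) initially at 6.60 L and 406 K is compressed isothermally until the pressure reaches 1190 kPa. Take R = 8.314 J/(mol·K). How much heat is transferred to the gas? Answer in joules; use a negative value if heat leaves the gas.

P₁ = nRT₁/V₁ = 0.662×8.314×406/6.60 = 339 kPa.
Isothermal: T stays 406 K; PV = const ⇒ V₂ = 1.88 L, P₂ = 1190 kPa.
ΔU = 0 (ideal gas, T constant).
W = nRT ln(V₂/V₁) = 0.662×8.314×406×ln(0.285) = -2810 J.
Q = ΔU + W = -2810 J.

-2810 J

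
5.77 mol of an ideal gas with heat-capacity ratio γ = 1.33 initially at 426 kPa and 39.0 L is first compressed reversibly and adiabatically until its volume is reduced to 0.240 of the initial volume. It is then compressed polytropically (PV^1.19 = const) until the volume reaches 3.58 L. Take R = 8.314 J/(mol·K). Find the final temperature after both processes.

T₁ = P₁V₁/(nR) = 426×39.0/(5.77×8.314) = 346 K.
Step 1 — Adiabatic: TV^(γ−1) = const ⇒ T₂ = 346×(4.17)^0.330 = 555 K; PV^γ = const ⇒ P₂ = 2840 kPa.
ΔU = nCvΔT = 5.77×25.2×(555−346) = 30300 J.
Q = 0 for an adiabatic process, so W = −ΔU = -30300 J.
State after step 1: P = 2840 kPa, V = 9.36 L, T = 555 K.
Step 2 — Polytropic n=1.19: T₂ = T₁(V₁/V₂)^(n−1) = 555×(2.61)^0.19 = 666 K; P₂ = P₁(V₁/V₂)^n = 8920 kPa.
W = (P₁V₁−P₂V₂)/(n−1) = (2840×9.36−8920×3.58)/0.19 = -28100 J.
ΔU = nCvΔT = 5.77×25.2×(666−555) = 16200 J.
Q = ΔU + W = -11900 J.
Net over both steps: W = -58300 J, Q = -11900 J, ΔU = 46400 J.

666 K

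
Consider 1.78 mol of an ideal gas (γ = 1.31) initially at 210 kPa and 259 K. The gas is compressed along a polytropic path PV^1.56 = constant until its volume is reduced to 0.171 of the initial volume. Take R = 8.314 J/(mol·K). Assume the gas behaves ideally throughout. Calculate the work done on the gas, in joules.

V₁ = nRT₁/P₁ = 1.78×8.314×259/210 = 18.3 L.
Polytropic n=1.56: T₂ = T₁(V₁/V₂)^(n−1) = 259×(5.85)^0.56 = 696 K; P₂ = P₁(V₁/V₂)^n = 3300 kPa.
W = (P₁V₁−P₂V₂)/(n−1) = (210×18.3−3300×3.12)/0.56 = -11600 J.
Work done on the gas = −W_by = 11600 J.

11600 J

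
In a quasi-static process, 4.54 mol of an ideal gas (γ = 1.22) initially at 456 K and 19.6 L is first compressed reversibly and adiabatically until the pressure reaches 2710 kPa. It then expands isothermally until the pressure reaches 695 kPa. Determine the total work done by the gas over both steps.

P₁ = nRT₁/V₁ = 4.54×8.314×456/19.6 = 878 kPa.
Step 1 — Adiabatic: T₂/T₁ = (P₂/P₁)^((γ−1)/γ) ⇒ T₂ = 456×(3.09)^0.180 = 559 K; V₂ = 7.78 L.
ΔU = nCvΔT = 4.54×37.8×(559−456) = 17600 J.
Q = 0 for an adiabatic process, so W = −ΔU = -17600 J.
State after step 1: P = 2710 kPa, V = 7.78 L, T = 559 K.
Step 2 — Isothermal: T stays 559 K; PV = const ⇒ V₂ = 30.3 L, P₂ = 695 kPa.
ΔU = 0 (ideal gas, T constant).
W = nRT ln(V₂/V₁) = 4.54×8.314×559×ln(3.90) = 28700 J.
Q = ΔU + W = 28700 J.
Net over both steps: W = 11100 J, Q = 28700 J, ΔU = 17600 J.

11100 J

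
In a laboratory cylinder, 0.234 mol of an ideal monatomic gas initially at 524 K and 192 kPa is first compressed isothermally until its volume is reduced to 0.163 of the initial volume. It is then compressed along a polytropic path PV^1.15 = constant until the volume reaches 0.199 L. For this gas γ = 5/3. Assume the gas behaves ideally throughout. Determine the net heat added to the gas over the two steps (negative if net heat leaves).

V₁ = nRT₁/P₁ = 0.234×8.314×524/192 = 5.31 L.
Step 1 — Isothermal: T stays 524 K; PV = const ⇒ V₂ = 0.865 L, P₂ = 1180 kPa.
ΔU = 0 (ideal gas, T constant).
W = nRT ln(V₂/V₁) = 0.234×8.314×524×ln(0.163) = -1850 J.
Q = ΔU + W = -1850 J.
State after step 1: P = 1180 kPa, V = 0.865 L, T = 524 K.
Step 2 — Polytropic n=1.15: T₂ = T₁(V₁/V₂)^(n−1) = 524×(4.35)^0.15 = 653 K; P₂ = P₁(V₁/V₂)^n = 6390 kPa.
W = (P₁V₁−P₂V₂)/(n−1) = (1180×0.865−6390×0.199)/0.15 = -1680 J.
ΔU = nCvΔT = 0.234×12.5×(653−524) = 377 J.
Q = ΔU + W = -1300 J.
Net over both steps: W = -3530 J, Q = -3150 J, ΔU = 377 J.

-3150 J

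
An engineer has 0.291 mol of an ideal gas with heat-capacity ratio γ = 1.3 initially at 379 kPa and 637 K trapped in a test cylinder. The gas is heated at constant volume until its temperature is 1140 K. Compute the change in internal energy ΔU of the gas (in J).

V₁ = nRT₁/P₁ = 0.291×8.314×637/379 = 4.07 L.
Isochoric: V stays 4.07 L; P/T = const ⇒ T₂ = 1140 K, P₂ = 678 kPa.
For an ideal gas ΔU = nCvΔT with Cv = R/(γ−1) = 27.7 J/(mol·K).
ΔU = 0.291×27.7×(1140−637) = 4060 J.

4060 J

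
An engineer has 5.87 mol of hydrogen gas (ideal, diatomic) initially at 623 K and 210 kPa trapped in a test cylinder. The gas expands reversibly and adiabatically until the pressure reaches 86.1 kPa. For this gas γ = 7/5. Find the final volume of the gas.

V₁ = nRT₁/P₁ = 5.87×8.314×623/210 = 145 L.
Adiabatic: T₂/T₁ = (P₂/P₁)^((γ−1)/γ) ⇒ T₂ = 623×(0.410)^0.286 = 483 K; V₂ = 274 L.

274 L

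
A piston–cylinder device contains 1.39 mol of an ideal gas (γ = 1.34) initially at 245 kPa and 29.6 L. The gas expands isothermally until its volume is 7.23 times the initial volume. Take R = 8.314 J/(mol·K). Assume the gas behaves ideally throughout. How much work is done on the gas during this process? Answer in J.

T₁ = P₁V₁/(nR) = 245×29.6/(1.39×8.314) = 628 K.
Isothermal: T stays 628 K; PV = const ⇒ V₂ = 214 L, P₂ = 33.9 kPa.
W = nRT ln(V₂/V₁) = 1.39×8.314×628×ln(7.23) = 14300 J.
Work done on the gas = −W_by = -14300 J.

-14300 J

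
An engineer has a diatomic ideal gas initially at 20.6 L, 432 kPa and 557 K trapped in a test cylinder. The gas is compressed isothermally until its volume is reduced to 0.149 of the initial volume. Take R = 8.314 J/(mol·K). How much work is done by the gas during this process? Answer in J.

-16900 J

n = P₁V₁/(RT₁) = 432×20.6/(8.314×557) = 1.92 mol.
Isothermal: T stays 557 K; PV = const ⇒ V₂ = 3.07 L, P₂ = 2900 kPa.
W = nRT ln(V₂/V₁) = 1.92×8.314×557×ln(0.149) = -16900 J.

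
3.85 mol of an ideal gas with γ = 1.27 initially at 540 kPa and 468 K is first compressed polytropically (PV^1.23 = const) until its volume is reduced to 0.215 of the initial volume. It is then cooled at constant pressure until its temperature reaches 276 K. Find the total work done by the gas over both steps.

-40100 J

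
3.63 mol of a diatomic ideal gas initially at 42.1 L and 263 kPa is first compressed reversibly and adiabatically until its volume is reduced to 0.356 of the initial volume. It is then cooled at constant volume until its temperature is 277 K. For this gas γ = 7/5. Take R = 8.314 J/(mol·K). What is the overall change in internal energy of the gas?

-6780 J

T₁ = P₁V₁/(nR) = 263×42.1/(3.63×8.314) = 367 K.
Step 1 — Adiabatic: TV^(γ−1) = const ⇒ T₂ = 367×(2.81)^0.400 = 555 K; PV^γ = const ⇒ P₂ = 1120 kPa.
ΔU = nCvΔT = 3.63×20.8×(555−367) = 14200 J.
Q = 0 for an adiabatic process, so W = −ΔU = -14200 J.
State after step 1: P = 1120 kPa, V = 15.0 L, T = 555 K.
Step 2 — Isochoric: V stays 15.0 L; P/T = const ⇒ T₂ = 277 K, P₂ = 558 kPa.
W = 0 (no volume change).
ΔU = nCvΔT = 3.63×20.8×(277−555) = -20900 J.
Q = ΔU = -20900 J.
Net over both steps: W = -14200 J, Q = -20900 J, ΔU = -6780 J.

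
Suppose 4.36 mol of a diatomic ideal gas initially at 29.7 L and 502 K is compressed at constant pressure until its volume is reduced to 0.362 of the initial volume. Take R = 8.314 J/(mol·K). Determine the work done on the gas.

P₁ = nRT₁/V₁ = 4.36×8.314×502/29.7 = 613 kPa.
Isobaric: P stays 613 kPa; V/T = const ⇒ T₂ = 182 K, V₂ = 10.8 L.
W = PΔV = 613×(10.8−29.7) kPa·L = -11600 J.
Work done on the gas = −W_by = 11600 J.

11600 J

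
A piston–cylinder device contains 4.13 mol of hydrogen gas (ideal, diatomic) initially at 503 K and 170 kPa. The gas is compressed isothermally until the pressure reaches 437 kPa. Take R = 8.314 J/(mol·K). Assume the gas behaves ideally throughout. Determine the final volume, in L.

39.5 L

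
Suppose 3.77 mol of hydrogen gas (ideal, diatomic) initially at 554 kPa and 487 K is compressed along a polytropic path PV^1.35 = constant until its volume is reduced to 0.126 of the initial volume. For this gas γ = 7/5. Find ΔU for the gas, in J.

V₁ = nRT₁/P₁ = 3.77×8.314×487/554 = 27.6 L.
Polytropic n=1.35: T₂ = T₁(V₁/V₂)^(n−1) = 487×(7.94)^0.35 = 1010 K; P₂ = P₁(V₁/V₂)^n = 9080 kPa.
For an ideal gas ΔU = nCvΔT with Cv = (5/2)R = 20.8 J/(mol·K).
ΔU = 3.77×20.8×(1010−487) = 40600 J.

40600 J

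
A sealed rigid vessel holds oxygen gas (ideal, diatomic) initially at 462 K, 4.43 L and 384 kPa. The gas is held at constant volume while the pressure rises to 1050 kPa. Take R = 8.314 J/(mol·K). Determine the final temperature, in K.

1260 K

Isochoric: V stays 4.43 L; P/T = const ⇒ T₂ = 1260 K, P₂ = 1050 kPa.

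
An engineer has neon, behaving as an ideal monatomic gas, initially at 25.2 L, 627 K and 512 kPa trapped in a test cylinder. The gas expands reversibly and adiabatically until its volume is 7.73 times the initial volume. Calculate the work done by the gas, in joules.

14400 J

n = P₁V₁/(RT₁) = 512×25.2/(8.314×627) = 2.48 mol.
Adiabatic: TV^(γ−1) = const ⇒ T₂ = 627×(0.129)^0.667 = 160 K; PV^γ = const ⇒ P₂ = 16.9 kPa.
ΔU = nCvΔT = 2.48×12.5×(160−627) = -14400 J.
Q = 0 for an adiabatic process, so W = −ΔU = 14400 J.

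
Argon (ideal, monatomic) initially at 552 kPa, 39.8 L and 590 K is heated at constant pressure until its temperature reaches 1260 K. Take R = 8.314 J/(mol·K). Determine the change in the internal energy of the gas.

n = P₁V₁/(RT₁) = 552×39.8/(8.314×590) = 4.48 mol.
Isobaric: P stays 552 kPa; V/T = const ⇒ T₂ = 1260 K, V₂ = 85.0 L.
For an ideal gas ΔU = nCvΔT with Cv = (3/2)R = 12.5 J/(mol·K).
ΔU = 4.48×12.5×(1260−590) = 37400 J.

37400 J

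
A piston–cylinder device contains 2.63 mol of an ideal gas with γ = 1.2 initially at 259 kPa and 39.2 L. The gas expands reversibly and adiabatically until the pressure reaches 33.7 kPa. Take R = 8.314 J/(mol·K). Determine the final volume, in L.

T₁ = P₁V₁/(nR) = 259×39.2/(2.63×8.314) = 464 K.
Adiabatic: T₂/T₁ = (P₂/P₁)^((γ−1)/γ) ⇒ T₂ = 464×(0.130)^0.167 = 331 K; V₂ = 214 L.

214 L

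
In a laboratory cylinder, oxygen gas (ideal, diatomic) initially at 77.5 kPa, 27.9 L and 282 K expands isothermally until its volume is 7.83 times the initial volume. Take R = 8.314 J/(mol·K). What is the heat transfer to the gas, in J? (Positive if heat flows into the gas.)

n = P₁V₁/(RT₁) = 77.5×27.9/(8.314×282) = 0.922 mol.
Isothermal: T stays 282 K; PV = const ⇒ V₂ = 218 L, P₂ = 9.90 kPa.
ΔU = 0 (ideal gas, T constant).
W = nRT ln(V₂/V₁) = 0.922×8.314×282×ln(7.83) = 4450 J.
Q = ΔU + W = 4450 J.

4450 J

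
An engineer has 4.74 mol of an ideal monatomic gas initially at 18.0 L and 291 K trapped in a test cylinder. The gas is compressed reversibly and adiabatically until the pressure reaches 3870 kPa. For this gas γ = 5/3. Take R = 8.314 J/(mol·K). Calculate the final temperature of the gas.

599 K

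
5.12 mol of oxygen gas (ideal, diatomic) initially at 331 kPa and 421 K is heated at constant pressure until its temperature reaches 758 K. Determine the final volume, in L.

97.5 L

V₁ = nRT₁/P₁ = 5.12×8.314×421/331 = 54.1 L.
Isobaric: P stays 331 kPa; V/T = const ⇒ T₂ = 758 K, V₂ = 97.5 L.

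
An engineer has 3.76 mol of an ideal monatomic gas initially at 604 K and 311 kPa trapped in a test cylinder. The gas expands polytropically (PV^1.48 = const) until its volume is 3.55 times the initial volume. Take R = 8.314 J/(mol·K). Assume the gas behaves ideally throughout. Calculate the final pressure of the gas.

47.7 kPa

V₁ = nRT₁/P₁ = 3.76×8.314×604/311 = 60.7 L.
Polytropic n=1.48: T₂ = T₁(V₁/V₂)^(n−1) = 604×(0.282)^0.48 = 329 K; P₂ = P₁(V₁/V₂)^n = 47.7 kPa.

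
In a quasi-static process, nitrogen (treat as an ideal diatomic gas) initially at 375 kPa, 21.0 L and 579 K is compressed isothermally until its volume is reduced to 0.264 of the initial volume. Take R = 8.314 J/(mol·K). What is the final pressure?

Isothermal: T stays 579 K; PV = const ⇒ V₂ = 5.54 L, P₂ = 1420 kPa.

1420 kPa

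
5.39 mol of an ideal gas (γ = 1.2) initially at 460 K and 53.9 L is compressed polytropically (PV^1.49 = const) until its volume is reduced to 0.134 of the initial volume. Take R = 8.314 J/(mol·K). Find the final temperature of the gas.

1230 K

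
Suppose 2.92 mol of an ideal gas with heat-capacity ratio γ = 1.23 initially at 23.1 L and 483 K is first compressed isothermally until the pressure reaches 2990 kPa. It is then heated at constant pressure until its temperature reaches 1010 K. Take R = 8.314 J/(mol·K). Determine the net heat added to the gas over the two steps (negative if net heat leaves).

47600 J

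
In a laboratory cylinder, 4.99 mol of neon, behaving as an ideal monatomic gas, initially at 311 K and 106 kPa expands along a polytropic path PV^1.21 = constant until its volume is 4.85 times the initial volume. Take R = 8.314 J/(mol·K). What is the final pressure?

V₁ = nRT₁/P₁ = 4.99×8.314×311/106 = 122 L.
Polytropic n=1.21: T₂ = T₁(V₁/V₂)^(n−1) = 311×(0.206)^0.21 = 223 K; P₂ = P₁(V₁/V₂)^n = 15.7 kPa.

15.7 kPa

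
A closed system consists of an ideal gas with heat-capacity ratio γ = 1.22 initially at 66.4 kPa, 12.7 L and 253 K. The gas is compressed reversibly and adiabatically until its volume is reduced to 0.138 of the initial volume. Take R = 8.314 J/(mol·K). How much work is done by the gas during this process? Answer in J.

-2090 J

n = P₁V₁/(RT₁) = 66.4×12.7/(8.314×253) = 0.401 mol.
Adiabatic: TV^(γ−1) = const ⇒ T₂ = 253×(7.25)^0.220 = 391 K; PV^γ = const ⇒ P₂ = 744 kPa.
ΔU = nCvΔT = 0.401×37.8×(391−253) = 2090 J.
Q = 0 for an adiabatic process, so W = −ΔU = -2090 J.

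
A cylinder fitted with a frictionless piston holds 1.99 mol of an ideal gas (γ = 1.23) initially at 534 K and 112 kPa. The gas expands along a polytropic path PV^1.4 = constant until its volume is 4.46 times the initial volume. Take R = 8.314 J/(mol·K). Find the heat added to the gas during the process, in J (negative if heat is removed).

-7350 J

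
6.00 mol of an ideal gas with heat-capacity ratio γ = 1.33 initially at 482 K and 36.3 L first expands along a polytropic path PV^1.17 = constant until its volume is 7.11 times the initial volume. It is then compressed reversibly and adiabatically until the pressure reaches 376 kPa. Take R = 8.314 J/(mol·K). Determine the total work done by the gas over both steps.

P₁ = nRT₁/V₁ = 6.00×8.314×482/36.3 = 662 kPa.
Step 1 — Polytropic n=1.17: T₂ = T₁(V₁/V₂)^(n−1) = 482×(0.141)^0.17 = 345 K; P₂ = P₁(V₁/V₂)^n = 66.7 kPa.
W = (P₁V₁−P₂V₂)/(n−1) = (662×36.3−66.7×258)/0.17 = 40100 J.
ΔU = nCvΔT = 6.00×25.2×(345−482) = -20700 J.
Q = ΔU + W = 19400 J.
State after step 1: P = 66.7 kPa, V = 258 L, T = 345 K.
Step 2 — Adiabatic: T₂/T₁ = (P₂/P₁)^((γ−1)/γ) ⇒ T₂ = 345×(5.63)^0.248 = 530 K; V₂ = 70.4 L.
ΔU = nCvΔT = 6.00×25.2×(530−345) = 28000 J.
Q = 0 for an adiabatic process, so W = −ΔU = -28000 J.
Net over both steps: W = 12100 J, Q = 19400 J, ΔU = 7300 J.

12100 J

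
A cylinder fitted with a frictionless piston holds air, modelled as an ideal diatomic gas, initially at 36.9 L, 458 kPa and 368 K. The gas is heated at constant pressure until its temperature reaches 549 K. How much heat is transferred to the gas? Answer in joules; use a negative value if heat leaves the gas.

29100 J

n = P₁V₁/(RT₁) = 458×36.9/(8.314×368) = 5.52 mol.
Isobaric: P stays 458 kPa; V/T = const ⇒ T₂ = 549 K, V₂ = 55.0 L.
W = PΔV = 458×(55.0−36.9) kPa·L = 8310 J.
ΔU = nCvΔT = 5.52×20.8×(549−368) = 20800 J.
Q = ΔU + W = nCpΔT = 29100 J.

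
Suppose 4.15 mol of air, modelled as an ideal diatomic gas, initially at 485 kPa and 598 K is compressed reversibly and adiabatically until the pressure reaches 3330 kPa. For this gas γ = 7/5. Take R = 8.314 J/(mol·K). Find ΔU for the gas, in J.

V₁ = nRT₁/P₁ = 4.15×8.314×598/485 = 42.5 L.
Adiabatic: T₂/T₁ = (P₂/P₁)^((γ−1)/γ) ⇒ T₂ = 598×(6.87)^0.286 = 1040 K; V₂ = 10.7 L.
For an ideal gas ΔU = nCvΔT with Cv = (5/2)R = 20.8 J/(mol·K).
ΔU = 4.15×20.8×(1040−598) = 37900 J.

37900 J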